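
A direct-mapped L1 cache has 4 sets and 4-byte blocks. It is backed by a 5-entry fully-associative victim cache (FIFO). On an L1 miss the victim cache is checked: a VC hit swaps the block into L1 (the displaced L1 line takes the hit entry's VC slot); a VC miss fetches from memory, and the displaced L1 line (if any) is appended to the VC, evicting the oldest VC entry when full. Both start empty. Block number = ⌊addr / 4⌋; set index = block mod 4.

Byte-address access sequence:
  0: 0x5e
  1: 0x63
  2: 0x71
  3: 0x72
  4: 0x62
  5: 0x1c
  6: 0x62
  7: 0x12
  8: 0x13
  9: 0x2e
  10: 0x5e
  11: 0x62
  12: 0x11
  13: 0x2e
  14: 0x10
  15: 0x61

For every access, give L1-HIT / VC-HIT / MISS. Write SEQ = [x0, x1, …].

#0 0x5e→b23/s3 MISS; vc=[]
#1 0x63→b24/s0 MISS; vc=[]
#2 0x71→b28/s0 MISS; vc=[24]
#3 0x72→b28/s0 L1-HIT; vc=[24]
#4 0x62→b24/s0 VC-HIT; vc=[28]
#5 0x1c→b7/s3 MISS; vc=[28,23]
#6 0x62→b24/s0 L1-HIT; vc=[28,23]
#7 0x12→b4/s0 MISS; vc=[28,23,24]
#8 0x13→b4/s0 L1-HIT; vc=[28,23,24]
#9 0x2e→b11/s3 MISS; vc=[28,23,24,7]
#10 0x5e→b23/s3 VC-HIT; vc=[28,11,24,7]
#11 0x62→b24/s0 VC-HIT; vc=[28,11,4,7]
#12 0x11→b4/s0 VC-HIT; vc=[28,11,24,7]
#13 0x2e→b11/s3 VC-HIT; vc=[28,23,24,7]
#14 0x10→b4/s0 L1-HIT; vc=[28,23,24,7]
#15 0x61→b24/s0 VC-HIT; vc=[28,23,4,7]

SEQ = [MISS, MISS, MISS, L1-HIT, VC-HIT, MISS, L1-HIT, MISS, L1-HIT, MISS, VC-HIT, VC-HIT, VC-HIT, VC-HIT, L1-HIT, VC-HIT]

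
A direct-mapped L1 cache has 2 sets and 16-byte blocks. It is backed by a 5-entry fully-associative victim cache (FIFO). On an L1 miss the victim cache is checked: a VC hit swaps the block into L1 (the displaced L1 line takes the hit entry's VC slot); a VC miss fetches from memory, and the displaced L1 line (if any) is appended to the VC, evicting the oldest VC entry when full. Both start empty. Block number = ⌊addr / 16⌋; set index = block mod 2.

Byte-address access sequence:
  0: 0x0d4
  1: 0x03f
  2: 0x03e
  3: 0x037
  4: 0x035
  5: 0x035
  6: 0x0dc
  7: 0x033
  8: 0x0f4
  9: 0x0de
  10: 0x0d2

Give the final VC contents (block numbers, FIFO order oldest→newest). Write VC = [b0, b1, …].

VC = [15, 3]

  [0] addr=0xd4 blk=13 s=1: MISS | VC []
  [1] addr=0x3f blk=3 s=1: MISS | VC [13]
  [2] addr=0x3e blk=3 s=1: L1-HIT | VC [13]
  [3] addr=0x37 blk=3 s=1: L1-HIT | VC [13]
  [4] addr=0x35 blk=3 s=1: L1-HIT | VC [13]
  [5] addr=0x35 blk=3 s=1: L1-HIT | VC [13]
  [6] addr=0xdc blk=13 s=1: VC-HIT | VC [3]
  [7] addr=0x33 blk=3 s=1: VC-HIT | VC [13]
  [8] addr=0xf4 blk=15 s=1: MISS | VC [13, 3]
  [9] addr=0xde blk=13 s=1: VC-HIT | VC [15, 3]
  [10] addr=0xd2 blk=13 s=1: L1-HIT | VC [15, 3]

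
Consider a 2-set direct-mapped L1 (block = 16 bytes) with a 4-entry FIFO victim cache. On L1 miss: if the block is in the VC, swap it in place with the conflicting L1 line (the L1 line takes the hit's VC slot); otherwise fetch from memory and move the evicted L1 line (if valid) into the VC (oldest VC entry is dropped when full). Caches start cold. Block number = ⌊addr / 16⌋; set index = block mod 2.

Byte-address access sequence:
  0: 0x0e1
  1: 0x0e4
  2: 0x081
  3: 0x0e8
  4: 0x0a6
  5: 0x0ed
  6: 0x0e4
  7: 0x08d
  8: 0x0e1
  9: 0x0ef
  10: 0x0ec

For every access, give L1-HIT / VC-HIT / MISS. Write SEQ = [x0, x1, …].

  [0] addr=0xe1 blk=14 s=0: MISS | VC []
  [1] addr=0xe4 blk=14 s=0: L1-HIT | VC []
  [2] addr=0x81 blk=8 s=0: MISS | VC [14]
  [3] addr=0xe8 blk=14 s=0: VC-HIT | VC [8]
  [4] addr=0xa6 blk=10 s=0: MISS | VC [8, 14]
  [5] addr=0xed blk=14 s=0: VC-HIT | VC [8, 10]
  [6] addr=0xe4 blk=14 s=0: L1-HIT | VC [8, 10]
  [7] addr=0x8d blk=8 s=0: VC-HIT | VC [14, 10]
  [8] addr=0xe1 blk=14 s=0: VC-HIT | VC [8, 10]
  [9] addr=0xef blk=14 s=0: L1-HIT | VC [8, 10]
  [10] addr=0xec blk=14 s=0: L1-HIT | VC [8, 10]

SEQ = [MISS, L1-HIT, MISS, VC-HIT, MISS, VC-HIT, L1-HIT, VC-HIT, VC-HIT, L1-HIT, L1-HIT]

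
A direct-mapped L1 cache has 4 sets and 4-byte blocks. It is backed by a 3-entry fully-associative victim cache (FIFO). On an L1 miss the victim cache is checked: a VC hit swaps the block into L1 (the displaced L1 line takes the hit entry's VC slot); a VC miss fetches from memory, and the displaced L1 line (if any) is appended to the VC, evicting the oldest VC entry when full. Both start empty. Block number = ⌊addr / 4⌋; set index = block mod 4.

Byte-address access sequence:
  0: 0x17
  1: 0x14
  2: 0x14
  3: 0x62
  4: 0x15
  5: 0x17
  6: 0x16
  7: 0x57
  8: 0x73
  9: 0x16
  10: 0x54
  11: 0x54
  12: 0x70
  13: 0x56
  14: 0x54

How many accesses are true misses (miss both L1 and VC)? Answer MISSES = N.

MISSES = 4

#0 0x17→b5/s1 MISS; vc=[]
#1 0x14→b5/s1 L1-HIT; vc=[]
#2 0x14→b5/s1 L1-HIT; vc=[]
#3 0x62→b24/s0 MISS; vc=[]
#4 0x15→b5/s1 L1-HIT; vc=[]
#5 0x17→b5/s1 L1-HIT; vc=[]
#6 0x16→b5/s1 L1-HIT; vc=[]
#7 0x57→b21/s1 MISS; vc=[5]
#8 0x73→b28/s0 MISS; vc=[5,24]
#9 0x16→b5/s1 VC-HIT; vc=[21,24]
#10 0x54→b21/s1 VC-HIT; vc=[5,24]
#11 0x54→b21/s1 L1-HIT; vc=[5,24]
#12 0x70→b28/s0 L1-HIT; vc=[5,24]
#13 0x56→b21/s1 L1-HIT; vc=[5,24]
#14 0x54→b21/s1 L1-HIT; vc=[5,24]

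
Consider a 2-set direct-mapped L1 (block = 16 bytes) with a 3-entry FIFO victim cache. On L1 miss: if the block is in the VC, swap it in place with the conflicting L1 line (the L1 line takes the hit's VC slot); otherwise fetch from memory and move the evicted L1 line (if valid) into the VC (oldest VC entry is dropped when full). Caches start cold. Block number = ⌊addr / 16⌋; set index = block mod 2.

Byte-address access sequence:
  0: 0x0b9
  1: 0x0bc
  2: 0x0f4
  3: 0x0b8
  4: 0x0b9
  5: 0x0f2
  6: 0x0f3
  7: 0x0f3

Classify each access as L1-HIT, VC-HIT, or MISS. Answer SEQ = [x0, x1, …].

SEQ = [MISS, L1-HIT, MISS, VC-HIT, L1-HIT, VC-HIT, L1-HIT, L1-HIT]

0: 0xb9 (blk 11, set 1) → MISS  vc=[]
1: 0xbc (blk 11, set 1) → L1-HIT  vc=[]
2: 0xf4 (blk 15, set 1) → MISS  vc=[11]
3: 0xb8 (blk 11, set 1) → VC-HIT  vc=[15]
4: 0xb9 (blk 11, set 1) → L1-HIT  vc=[15]
5: 0xf2 (blk 15, set 1) → VC-HIT  vc=[11]
6: 0xf3 (blk 15, set 1) → L1-HIT  vc=[11]
7: 0xf3 (blk 15, set 1) → L1-HIT  vc=[11]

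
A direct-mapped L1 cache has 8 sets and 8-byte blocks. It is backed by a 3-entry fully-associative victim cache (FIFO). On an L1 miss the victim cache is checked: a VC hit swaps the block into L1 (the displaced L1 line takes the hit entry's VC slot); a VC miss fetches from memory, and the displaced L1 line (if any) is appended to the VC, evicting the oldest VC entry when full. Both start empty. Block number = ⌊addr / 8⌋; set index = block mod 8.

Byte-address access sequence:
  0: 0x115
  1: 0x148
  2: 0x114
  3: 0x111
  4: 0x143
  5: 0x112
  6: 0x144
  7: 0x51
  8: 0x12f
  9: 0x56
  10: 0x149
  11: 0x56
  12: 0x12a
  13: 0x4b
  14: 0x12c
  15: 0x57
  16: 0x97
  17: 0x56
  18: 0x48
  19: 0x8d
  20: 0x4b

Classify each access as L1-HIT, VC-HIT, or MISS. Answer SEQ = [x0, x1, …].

  [0] addr=0x115 blk=34 s=2: MISS | VC []
  [1] addr=0x148 blk=41 s=1: MISS | VC []
  [2] addr=0x114 blk=34 s=2: L1-HIT | VC []
  [3] addr=0x111 blk=34 s=2: L1-HIT | VC []
  [4] addr=0x143 blk=40 s=0: MISS | VC []
  [5] addr=0x112 blk=34 s=2: L1-HIT | VC []
  [6] addr=0x144 blk=40 s=0: L1-HIT | VC []
  [7] addr=0x51 blk=10 s=2: MISS | VC [34]
  [8] addr=0x12f blk=37 s=5: MISS | VC [34]
  [9] addr=0x56 blk=10 s=2: L1-HIT | VC [34]
  [10] addr=0x149 blk=41 s=1: L1-HIT | VC [34]
  [11] addr=0x56 blk=10 s=2: L1-HIT | VC [34]
  [12] addr=0x12a blk=37 s=5: L1-HIT | VC [34]
  [13] addr=0x4b blk=9 s=1: MISS | VC [34, 41]
  [14] addr=0x12c blk=37 s=5: L1-HIT | VC [34, 41]
  [15] addr=0x57 blk=10 s=2: L1-HIT | VC [34, 41]
  [16] addr=0x97 blk=18 s=2: MISS | VC [34, 41, 10]
  [17] addr=0x56 blk=10 s=2: VC-HIT | VC [34, 41, 18]
  [18] addr=0x48 blk=9 s=1: L1-HIT | VC [34, 41, 18]
  [19] addr=0x8d blk=17 s=1: MISS | VC [41, 18, 9]
  [20] addr=0x4b blk=9 s=1: VC-HIT | VC [41, 18, 17]

SEQ = [MISS, MISS, L1-HIT, L1-HIT, MISS, L1-HIT, L1-HIT, MISS, MISS, L1-HIT, L1-HIT, L1-HIT, L1-HIT, MISS, L1-HIT, L1-HIT, MISS, VC-HIT, L1-HIT, MISS, VC-HIT]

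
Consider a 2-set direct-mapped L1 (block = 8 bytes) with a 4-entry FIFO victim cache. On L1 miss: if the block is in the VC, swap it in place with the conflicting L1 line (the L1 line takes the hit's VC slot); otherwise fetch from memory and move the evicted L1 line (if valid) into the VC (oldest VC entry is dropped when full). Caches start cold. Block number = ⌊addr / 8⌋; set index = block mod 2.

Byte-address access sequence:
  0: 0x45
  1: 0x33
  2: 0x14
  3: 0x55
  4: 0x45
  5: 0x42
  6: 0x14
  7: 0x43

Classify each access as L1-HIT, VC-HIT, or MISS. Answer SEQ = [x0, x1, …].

SEQ = [MISS, MISS, MISS, MISS, VC-HIT, L1-HIT, VC-HIT, VC-HIT]

  [0] addr=0x45 blk=8 s=0: MISS | VC []
  [1] addr=0x33 blk=6 s=0: MISS | VC [8]
  [2] addr=0x14 blk=2 s=0: MISS | VC [8, 6]
  [3] addr=0x55 blk=10 s=0: MISS | VC [8, 6, 2]
  [4] addr=0x45 blk=8 s=0: VC-HIT | VC [10, 6, 2]
  [5] addr=0x42 blk=8 s=0: L1-HIT | VC [10, 6, 2]
  [6] addr=0x14 blk=2 s=0: VC-HIT | VC [10, 6, 8]
  [7] addr=0x43 blk=8 s=0: VC-HIT | VC [10, 6, 2]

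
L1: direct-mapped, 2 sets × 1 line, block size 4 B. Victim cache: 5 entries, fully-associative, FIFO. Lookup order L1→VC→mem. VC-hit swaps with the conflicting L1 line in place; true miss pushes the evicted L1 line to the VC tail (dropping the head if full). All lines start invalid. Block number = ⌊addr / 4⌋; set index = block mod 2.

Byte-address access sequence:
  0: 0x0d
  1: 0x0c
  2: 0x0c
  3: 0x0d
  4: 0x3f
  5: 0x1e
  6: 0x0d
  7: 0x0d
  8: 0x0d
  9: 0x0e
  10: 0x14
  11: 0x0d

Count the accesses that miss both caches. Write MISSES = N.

0: 0xd (blk 3, set 1) → MISS  vc=[]
1: 0xc (blk 3, set 1) → L1-HIT  vc=[]
2: 0xc (blk 3, set 1) → L1-HIT  vc=[]
3: 0xd (blk 3, set 1) → L1-HIT  vc=[]
4: 0x3f (blk 15, set 1) → MISS  vc=[3]
5: 0x1e (blk 7, set 1) → MISS  vc=[3, 15]
6: 0xd (blk 3, set 1) → VC-HIT  vc=[7, 15]
7: 0xd (blk 3, set 1) → L1-HIT  vc=[7, 15]
8: 0xd (blk 3, set 1) → L1-HIT  vc=[7, 15]
9: 0xe (blk 3, set 1) → L1-HIT  vc=[7, 15]
10: 0x14 (blk 5, set 1) → MISS  vc=[7, 15, 3]
11: 0xd (blk 3, set 1) → VC-HIT  vc=[7, 15, 5]

MISSES = 4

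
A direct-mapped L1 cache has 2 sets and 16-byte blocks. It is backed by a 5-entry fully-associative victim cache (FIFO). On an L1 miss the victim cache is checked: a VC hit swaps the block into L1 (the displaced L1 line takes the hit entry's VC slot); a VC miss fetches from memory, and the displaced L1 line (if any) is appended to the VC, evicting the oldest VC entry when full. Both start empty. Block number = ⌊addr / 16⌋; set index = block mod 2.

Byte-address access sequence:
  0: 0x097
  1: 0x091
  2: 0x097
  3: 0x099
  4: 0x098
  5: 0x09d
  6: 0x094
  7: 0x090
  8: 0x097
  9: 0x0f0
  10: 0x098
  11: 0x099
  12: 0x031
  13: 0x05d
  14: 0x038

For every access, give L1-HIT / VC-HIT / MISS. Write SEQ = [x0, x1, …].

  [0] addr=0x97 blk=9 s=1: MISS | VC []
  [1] addr=0x91 blk=9 s=1: L1-HIT | VC []
  [2] addr=0x97 blk=9 s=1: L1-HIT | VC []
  [3] addr=0x99 blk=9 s=1: L1-HIT | VC []
  [4] addr=0x98 blk=9 s=1: L1-HIT | VC []
  [5] addr=0x9d blk=9 s=1: L1-HIT | VC []
  [6] addr=0x94 blk=9 s=1: L1-HIT | VC []
  [7] addr=0x90 blk=9 s=1: L1-HIT | VC []
  [8] addr=0x97 blk=9 s=1: L1-HIT | VC []
  [9] addr=0xf0 blk=15 s=1: MISS | VC [9]
  [10] addr=0x98 blk=9 s=1: VC-HIT | VC [15]
  [11] addr=0x99 blk=9 s=1: L1-HIT | VC [15]
  [12] addr=0x31 blk=3 s=1: MISS | VC [15, 9]
  [13] addr=0x5d blk=5 s=1: MISS | VC [15, 9, 3]
  [14] addr=0x38 blk=3 s=1: VC-HIT | VC [15, 9, 5]

SEQ = [MISS, L1-HIT, L1-HIT, L1-HIT, L1-HIT, L1-HIT, L1-HIT, L1-HIT, L1-HIT, MISS, VC-HIT, L1-HIT, MISS, MISS, VC-HIT]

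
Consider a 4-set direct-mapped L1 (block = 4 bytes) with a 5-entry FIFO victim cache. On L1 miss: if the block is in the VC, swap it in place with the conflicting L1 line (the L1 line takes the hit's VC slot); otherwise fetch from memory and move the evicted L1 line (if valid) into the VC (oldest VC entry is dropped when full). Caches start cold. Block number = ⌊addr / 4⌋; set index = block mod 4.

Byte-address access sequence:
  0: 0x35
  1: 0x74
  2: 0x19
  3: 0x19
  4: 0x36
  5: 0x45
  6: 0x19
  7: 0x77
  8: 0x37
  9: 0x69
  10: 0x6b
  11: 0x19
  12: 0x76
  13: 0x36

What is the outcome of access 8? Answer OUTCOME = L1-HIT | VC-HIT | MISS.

#0 0x35→b13/s1 MISS; vc=[]
#1 0x74→b29/s1 MISS; vc=[13]
#2 0x19→b6/s2 MISS; vc=[13]
#3 0x19→b6/s2 L1-HIT; vc=[13]
#4 0x36→b13/s1 VC-HIT; vc=[29]
#5 0x45→b17/s1 MISS; vc=[29,13]
#6 0x19→b6/s2 L1-HIT; vc=[29,13]
#7 0x77→b29/s1 VC-HIT; vc=[17,13]
#8 0x37→b13/s1 VC-HIT; vc=[17,29]
#9 0x69→b26/s2 MISS; vc=[17,29,6]
#10 0x6b→b26/s2 L1-HIT; vc=[17,29,6]
#11 0x19→b6/s2 VC-HIT; vc=[17,29,26]
#12 0x76→b29/s1 VC-HIT; vc=[17,13,26]
#13 0x36→b13/s1 VC-HIT; vc=[17,29,26]

OUTCOME = VC-HIT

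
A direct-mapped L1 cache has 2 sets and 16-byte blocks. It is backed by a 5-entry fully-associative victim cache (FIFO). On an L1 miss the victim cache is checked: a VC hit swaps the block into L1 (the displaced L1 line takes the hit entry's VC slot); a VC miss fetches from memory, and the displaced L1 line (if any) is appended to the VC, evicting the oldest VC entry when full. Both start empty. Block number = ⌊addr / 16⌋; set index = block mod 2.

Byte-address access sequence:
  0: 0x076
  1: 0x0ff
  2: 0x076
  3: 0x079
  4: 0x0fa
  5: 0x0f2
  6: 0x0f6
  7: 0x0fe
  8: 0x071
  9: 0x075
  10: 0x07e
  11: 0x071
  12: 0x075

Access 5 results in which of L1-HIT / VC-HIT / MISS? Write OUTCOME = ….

  [0] addr=0x76 blk=7 s=1: MISS | VC []
  [1] addr=0xff blk=15 s=1: MISS | VC [7]
  [2] addr=0x76 blk=7 s=1: VC-HIT | VC [15]
  [3] addr=0x79 blk=7 s=1: L1-HIT | VC [15]
  [4] addr=0xfa blk=15 s=1: VC-HIT | VC [7]
  [5] addr=0xf2 blk=15 s=1: L1-HIT | VC [7]
  [6] addr=0xf6 blk=15 s=1: L1-HIT | VC [7]
  [7] addr=0xfe blk=15 s=1: L1-HIT | VC [7]
  [8] addr=0x71 blk=7 s=1: VC-HIT | VC [15]
  [9] addr=0x75 blk=7 s=1: L1-HIT | VC [15]
  [10] addr=0x7e blk=7 s=1: L1-HIT | VC [15]
  [11] addr=0x71 blk=7 s=1: L1-HIT | VC [15]
  [12] addr=0x75 blk=7 s=1: L1-HIT | VC [15]

OUTCOME = L1-HIT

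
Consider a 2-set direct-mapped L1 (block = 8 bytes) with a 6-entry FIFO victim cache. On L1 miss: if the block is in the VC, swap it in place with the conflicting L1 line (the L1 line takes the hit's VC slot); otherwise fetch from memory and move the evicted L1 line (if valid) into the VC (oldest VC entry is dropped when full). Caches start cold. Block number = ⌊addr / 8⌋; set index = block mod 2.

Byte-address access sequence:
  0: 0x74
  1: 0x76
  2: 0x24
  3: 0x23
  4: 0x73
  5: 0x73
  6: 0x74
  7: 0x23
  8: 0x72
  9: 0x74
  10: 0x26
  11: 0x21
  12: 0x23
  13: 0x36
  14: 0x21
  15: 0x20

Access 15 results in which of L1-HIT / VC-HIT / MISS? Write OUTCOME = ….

  [0] addr=0x74 blk=14 s=0: MISS | VC []
  [1] addr=0x76 blk=14 s=0: L1-HIT | VC []
  [2] addr=0x24 blk=4 s=0: MISS | VC [14]
  [3] addr=0x23 blk=4 s=0: L1-HIT | VC [14]
  [4] addr=0x73 blk=14 s=0: VC-HIT | VC [4]
  [5] addr=0x73 blk=14 s=0: L1-HIT | VC [4]
  [6] addr=0x74 blk=14 s=0: L1-HIT | VC [4]
  [7] addr=0x23 blk=4 s=0: VC-HIT | VC [14]
  [8] addr=0x72 blk=14 s=0: VC-HIT | VC [4]
  [9] addr=0x74 blk=14 s=0: L1-HIT | VC [4]
  [10] addr=0x26 blk=4 s=0: VC-HIT | VC [14]
  [11] addr=0x21 blk=4 s=0: L1-HIT | VC [14]
  [12] addr=0x23 blk=4 s=0: L1-HIT | VC [14]
  [13] addr=0x36 blk=6 s=0: MISS | VC [14, 4]
  [14] addr=0x21 blk=4 s=0: VC-HIT | VC [14, 6]
  [15] addr=0x20 blk=4 s=0: L1-HIT | VC [14, 6]

OUTCOME = L1-HIT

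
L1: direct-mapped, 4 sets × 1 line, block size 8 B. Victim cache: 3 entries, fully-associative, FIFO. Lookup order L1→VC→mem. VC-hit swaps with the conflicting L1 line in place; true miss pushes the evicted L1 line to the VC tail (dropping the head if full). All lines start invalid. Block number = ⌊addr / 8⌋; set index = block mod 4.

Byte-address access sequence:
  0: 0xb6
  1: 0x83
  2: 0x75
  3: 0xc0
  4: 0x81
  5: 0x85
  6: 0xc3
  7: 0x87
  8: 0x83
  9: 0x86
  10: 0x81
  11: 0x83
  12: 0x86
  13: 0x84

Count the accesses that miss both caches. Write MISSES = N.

0: 0xb6 (blk 22, set 2) → MISS  vc=[]
1: 0x83 (blk 16, set 0) → MISS  vc=[]
2: 0x75 (blk 14, set 2) → MISS  vc=[22]
3: 0xc0 (blk 24, set 0) → MISS  vc=[22, 16]
4: 0x81 (blk 16, set 0) → VC-HIT  vc=[22, 24]
5: 0x85 (blk 16, set 0) → L1-HIT  vc=[22, 24]
6: 0xc3 (blk 24, set 0) → VC-HIT  vc=[22, 16]
7: 0x87 (blk 16, set 0) → VC-HIT  vc=[22, 24]
8: 0x83 (blk 16, set 0) → L1-HIT  vc=[22, 24]
9: 0x86 (blk 16, set 0) → L1-HIT  vc=[22, 24]
10: 0x81 (blk 16, set 0) → L1-HIT  vc=[22, 24]
11: 0x83 (blk 16, set 0) → L1-HIT  vc=[22, 24]
12: 0x86 (blk 16, set 0) → L1-HIT  vc=[22, 24]
13: 0x84 (blk 16, set 0) → L1-HIT  vc=[22, 24]

MISSES = 4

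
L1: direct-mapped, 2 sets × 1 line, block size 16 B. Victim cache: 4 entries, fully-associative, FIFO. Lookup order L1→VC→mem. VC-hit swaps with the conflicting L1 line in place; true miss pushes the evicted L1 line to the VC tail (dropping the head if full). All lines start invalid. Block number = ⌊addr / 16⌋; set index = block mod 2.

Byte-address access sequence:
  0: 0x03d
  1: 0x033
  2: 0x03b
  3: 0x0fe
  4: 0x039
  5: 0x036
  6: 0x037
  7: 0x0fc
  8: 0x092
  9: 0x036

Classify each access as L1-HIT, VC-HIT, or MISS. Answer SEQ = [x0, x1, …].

SEQ = [MISS, L1-HIT, L1-HIT, MISS, VC-HIT, L1-HIT, L1-HIT, VC-HIT, MISS, VC-HIT]

0: 0x3d (blk 3, set 1) → MISS  vc=[]
1: 0x33 (blk 3, set 1) → L1-HIT  vc=[]
2: 0x3b (blk 3, set 1) → L1-HIT  vc=[]
3: 0xfe (blk 15, set 1) → MISS  vc=[3]
4: 0x39 (blk 3, set 1) → VC-HIT  vc=[15]
5: 0x36 (blk 3, set 1) → L1-HIT  vc=[15]
6: 0x37 (blk 3, set 1) → L1-HIT  vc=[15]
7: 0xfc (blk 15, set 1) → VC-HIT  vc=[3]
8: 0x92 (blk 9, set 1) → MISS  vc=[3, 15]
9: 0x36 (blk 3, set 1) → VC-HIT  vc=[9, 15]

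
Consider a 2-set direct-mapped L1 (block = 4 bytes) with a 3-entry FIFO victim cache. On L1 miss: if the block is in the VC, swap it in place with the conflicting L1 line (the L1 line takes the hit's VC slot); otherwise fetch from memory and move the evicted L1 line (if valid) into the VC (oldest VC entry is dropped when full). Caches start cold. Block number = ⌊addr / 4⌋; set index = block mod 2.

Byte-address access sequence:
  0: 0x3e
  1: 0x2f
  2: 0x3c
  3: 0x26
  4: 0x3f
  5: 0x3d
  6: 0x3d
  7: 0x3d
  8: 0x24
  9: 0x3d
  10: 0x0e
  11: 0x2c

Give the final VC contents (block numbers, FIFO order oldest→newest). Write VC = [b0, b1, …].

0: 0x3e (blk 15, set 1) → MISS  vc=[]
1: 0x2f (blk 11, set 1) → MISS  vc=[15]
2: 0x3c (blk 15, set 1) → VC-HIT  vc=[11]
3: 0x26 (blk 9, set 1) → MISS  vc=[11, 15]
4: 0x3f (blk 15, set 1) → VC-HIT  vc=[11, 9]
5: 0x3d (blk 15, set 1) → L1-HIT  vc=[11, 9]
6: 0x3d (blk 15, set 1) → L1-HIT  vc=[11, 9]
7: 0x3d (blk 15, set 1) → L1-HIT  vc=[11, 9]
8: 0x24 (blk 9, set 1) → VC-HIT  vc=[11, 15]
9: 0x3d (blk 15, set 1) → VC-HIT  vc=[11, 9]
10: 0xe (blk 3, set 1) → MISS  vc=[11, 9, 15]
11: 0x2c (blk 11, set 1) → VC-HIT  vc=[3, 9, 15]

VC = [3, 9, 15]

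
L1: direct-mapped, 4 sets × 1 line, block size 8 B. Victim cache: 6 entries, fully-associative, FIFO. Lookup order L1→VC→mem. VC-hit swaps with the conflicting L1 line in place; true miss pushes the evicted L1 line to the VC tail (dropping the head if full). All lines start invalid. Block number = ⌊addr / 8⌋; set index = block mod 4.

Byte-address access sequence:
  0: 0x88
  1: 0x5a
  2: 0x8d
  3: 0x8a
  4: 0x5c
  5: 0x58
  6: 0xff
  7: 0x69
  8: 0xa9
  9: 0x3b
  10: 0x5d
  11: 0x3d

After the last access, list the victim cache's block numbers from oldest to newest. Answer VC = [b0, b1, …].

  [0] addr=0x88 blk=17 s=1: MISS | VC []
  [1] addr=0x5a blk=11 s=3: MISS | VC []
  [2] addr=0x8d blk=17 s=1: L1-HIT | VC []
  [3] addr=0x8a blk=17 s=1: L1-HIT | VC []
  [4] addr=0x5c blk=11 s=3: L1-HIT | VC []
  [5] addr=0x58 blk=11 s=3: L1-HIT | VC []
  [6] addr=0xff blk=31 s=3: MISS | VC [11]
  [7] addr=0x69 blk=13 s=1: MISS | VC [11, 17]
  [8] addr=0xa9 blk=21 s=1: MISS | VC [11, 17, 13]
  [9] addr=0x3b blk=7 s=3: MISS | VC [11, 17, 13, 31]
  [10] addr=0x5d blk=11 s=3: VC-HIT | VC [7, 17, 13, 31]
  [11] addr=0x3d blk=7 s=3: VC-HIT | VC [11, 17, 13, 31]

VC = [11, 17, 13, 31]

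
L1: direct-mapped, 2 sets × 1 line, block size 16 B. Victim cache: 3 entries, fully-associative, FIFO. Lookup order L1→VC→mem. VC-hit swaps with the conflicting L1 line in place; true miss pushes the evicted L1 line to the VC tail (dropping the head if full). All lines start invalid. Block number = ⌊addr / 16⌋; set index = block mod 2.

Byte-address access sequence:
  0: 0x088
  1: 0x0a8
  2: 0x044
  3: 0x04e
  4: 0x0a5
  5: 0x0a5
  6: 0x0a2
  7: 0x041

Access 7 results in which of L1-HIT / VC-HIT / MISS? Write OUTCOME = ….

OUTCOME = VC-HIT

0: 0x88 (blk 8, set 0) → MISS  vc=[]
1: 0xa8 (blk 10, set 0) → MISS  vc=[8]
2: 0x44 (blk 4, set 0) → MISS  vc=[8, 10]
3: 0x4e (blk 4, set 0) → L1-HIT  vc=[8, 10]
4: 0xa5 (blk 10, set 0) → VC-HIT  vc=[8, 4]
5: 0xa5 (blk 10, set 0) → L1-HIT  vc=[8, 4]
6: 0xa2 (blk 10, set 0) → L1-HIT  vc=[8, 4]
7: 0x41 (blk 4, set 0) → VC-HIT  vc=[8, 10]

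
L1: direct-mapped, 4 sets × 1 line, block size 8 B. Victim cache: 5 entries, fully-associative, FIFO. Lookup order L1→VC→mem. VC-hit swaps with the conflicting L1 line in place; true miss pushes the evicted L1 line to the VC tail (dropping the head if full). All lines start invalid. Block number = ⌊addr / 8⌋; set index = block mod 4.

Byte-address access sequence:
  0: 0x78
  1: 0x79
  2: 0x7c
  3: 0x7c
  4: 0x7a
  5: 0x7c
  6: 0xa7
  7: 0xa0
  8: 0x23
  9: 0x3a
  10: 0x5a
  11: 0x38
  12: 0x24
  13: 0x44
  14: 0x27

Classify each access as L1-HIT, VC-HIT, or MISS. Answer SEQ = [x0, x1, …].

SEQ = [MISS, L1-HIT, L1-HIT, L1-HIT, L1-HIT, L1-HIT, MISS, L1-HIT, MISS, MISS, MISS, VC-HIT, L1-HIT, MISS, VC-HIT]

  [0] addr=0x78 blk=15 s=3: MISS | VC []
  [1] addr=0x79 blk=15 s=3: L1-HIT | VC []
  [2] addr=0x7c blk=15 s=3: L1-HIT | VC []
  [3] addr=0x7c blk=15 s=3: L1-HIT | VC []
  [4] addr=0x7a blk=15 s=3: L1-HIT | VC []
  [5] addr=0x7c blk=15 s=3: L1-HIT | VC []
  [6] addr=0xa7 blk=20 s=0: MISS | VC []
  [7] addr=0xa0 blk=20 s=0: L1-HIT | VC []
  [8] addr=0x23 blk=4 s=0: MISS | VC [20]
  [9] addr=0x3a blk=7 s=3: MISS | VC [20, 15]
  [10] addr=0x5a blk=11 s=3: MISS | VC [20, 15, 7]
  [11] addr=0x38 blk=7 s=3: VC-HIT | VC [20, 15, 11]
  [12] addr=0x24 blk=4 s=0: L1-HIT | VC [20, 15, 11]
  [13] addr=0x44 blk=8 s=0: MISS | VC [20, 15, 11, 4]
  [14] addr=0x27 blk=4 s=0: VC-HIT | VC [20, 15, 11, 8]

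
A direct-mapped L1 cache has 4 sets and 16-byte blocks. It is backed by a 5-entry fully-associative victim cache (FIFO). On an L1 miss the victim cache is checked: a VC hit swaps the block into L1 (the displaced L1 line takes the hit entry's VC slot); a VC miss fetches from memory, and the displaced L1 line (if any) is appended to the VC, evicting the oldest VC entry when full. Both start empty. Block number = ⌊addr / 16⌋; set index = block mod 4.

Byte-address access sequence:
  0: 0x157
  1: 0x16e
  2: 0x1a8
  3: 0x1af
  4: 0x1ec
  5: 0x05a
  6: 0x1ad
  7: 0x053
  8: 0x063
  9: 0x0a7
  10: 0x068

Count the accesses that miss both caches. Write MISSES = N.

0: 0x157 (blk 21, set 1) → MISS  vc=[]
1: 0x16e (blk 22, set 2) → MISS  vc=[]
2: 0x1a8 (blk 26, set 2) → MISS  vc=[22]
3: 0x1af (blk 26, set 2) → L1-HIT  vc=[22]
4: 0x1ec (blk 30, set 2) → MISS  vc=[22, 26]
5: 0x5a (blk 5, set 1) → MISS  vc=[22, 26, 21]
6: 0x1ad (blk 26, set 2) → VC-HIT  vc=[22, 30, 21]
7: 0x53 (blk 5, set 1) → L1-HIT  vc=[22, 30, 21]
8: 0x63 (blk 6, set 2) → MISS  vc=[22, 30, 21, 26]
9: 0xa7 (blk 10, set 2) → MISS  vc=[22, 30, 21, 26, 6]
10: 0x68 (blk 6, set 2) → VC-HIT  vc=[22, 30, 21, 26, 10]

MISSES = 7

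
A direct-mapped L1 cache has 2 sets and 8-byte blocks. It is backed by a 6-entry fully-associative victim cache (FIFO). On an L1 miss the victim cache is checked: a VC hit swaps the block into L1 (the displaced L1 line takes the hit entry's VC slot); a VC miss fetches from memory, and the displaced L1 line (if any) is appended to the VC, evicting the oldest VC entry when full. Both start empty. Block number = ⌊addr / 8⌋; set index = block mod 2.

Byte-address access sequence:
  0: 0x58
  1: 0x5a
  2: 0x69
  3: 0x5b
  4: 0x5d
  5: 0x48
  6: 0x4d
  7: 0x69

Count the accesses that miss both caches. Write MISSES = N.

  [0] addr=0x58 blk=11 s=1: MISS | VC []
  [1] addr=0x5a blk=11 s=1: L1-HIT | VC []
  [2] addr=0x69 blk=13 s=1: MISS | VC [11]
  [3] addr=0x5b blk=11 s=1: VC-HIT | VC [13]
  [4] addr=0x5d blk=11 s=1: L1-HIT | VC [13]
  [5] addr=0x48 blk=9 s=1: MISS | VC [13, 11]
  [6] addr=0x4d blk=9 s=1: L1-HIT | VC [13, 11]
  [7] addr=0x69 blk=13 s=1: VC-HIT | VC [9, 11]

MISSES = 3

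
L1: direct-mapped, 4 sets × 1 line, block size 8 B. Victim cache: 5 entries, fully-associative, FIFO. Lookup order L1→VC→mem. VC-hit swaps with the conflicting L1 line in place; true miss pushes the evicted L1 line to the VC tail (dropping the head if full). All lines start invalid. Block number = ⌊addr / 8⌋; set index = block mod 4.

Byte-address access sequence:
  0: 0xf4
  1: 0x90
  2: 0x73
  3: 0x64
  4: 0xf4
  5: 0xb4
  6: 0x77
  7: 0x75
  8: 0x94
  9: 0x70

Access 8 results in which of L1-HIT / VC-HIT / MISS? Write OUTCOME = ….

OUTCOME = VC-HIT

  [0] addr=0xf4 blk=30 s=2: MISS | VC []
  [1] addr=0x90 blk=18 s=2: MISS | VC [30]
  [2] addr=0x73 blk=14 s=2: MISS | VC [30, 18]
  [3] addr=0x64 blk=12 s=0: MISS | VC [30, 18]
  [4] addr=0xf4 blk=30 s=2: VC-HIT | VC [14, 18]
  [5] addr=0xb4 blk=22 s=2: MISS | VC [14, 18, 30]
  [6] addr=0x77 blk=14 s=2: VC-HIT | VC [22, 18, 30]
  [7] addr=0x75 blk=14 s=2: L1-HIT | VC [22, 18, 30]
  [8] addr=0x94 blk=18 s=2: VC-HIT | VC [22, 14, 30]
  [9] addr=0x70 blk=14 s=2: VC-HIT | VC [22, 18, 30]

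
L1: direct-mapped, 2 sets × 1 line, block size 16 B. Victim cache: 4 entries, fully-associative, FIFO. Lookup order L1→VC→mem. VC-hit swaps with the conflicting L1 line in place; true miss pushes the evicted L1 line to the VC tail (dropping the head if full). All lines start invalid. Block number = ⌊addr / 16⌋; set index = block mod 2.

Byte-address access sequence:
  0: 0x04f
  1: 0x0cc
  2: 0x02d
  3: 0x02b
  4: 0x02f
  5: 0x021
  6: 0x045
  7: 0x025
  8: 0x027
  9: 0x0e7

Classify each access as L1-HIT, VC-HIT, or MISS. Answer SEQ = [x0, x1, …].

  [0] addr=0x4f blk=4 s=0: MISS | VC []
  [1] addr=0xcc blk=12 s=0: MISS | VC [4]
  [2] addr=0x2d blk=2 s=0: MISS | VC [4, 12]
  [3] addr=0x2b blk=2 s=0: L1-HIT | VC [4, 12]
  [4] addr=0x2f blk=2 s=0: L1-HIT | VC [4, 12]
  [5] addr=0x21 blk=2 s=0: L1-HIT | VC [4, 12]
  [6] addr=0x45 blk=4 s=0: VC-HIT | VC [2, 12]
  [7] addr=0x25 blk=2 s=0: VC-HIT | VC [4, 12]
  [8] addr=0x27 blk=2 s=0: L1-HIT | VC [4, 12]
  [9] addr=0xe7 blk=14 s=0: MISS | VC [4, 12, 2]

SEQ = [MISS, MISS, MISS, L1-HIT, L1-HIT, L1-HIT, VC-HIT, VC-HIT, L1-HIT, MISS]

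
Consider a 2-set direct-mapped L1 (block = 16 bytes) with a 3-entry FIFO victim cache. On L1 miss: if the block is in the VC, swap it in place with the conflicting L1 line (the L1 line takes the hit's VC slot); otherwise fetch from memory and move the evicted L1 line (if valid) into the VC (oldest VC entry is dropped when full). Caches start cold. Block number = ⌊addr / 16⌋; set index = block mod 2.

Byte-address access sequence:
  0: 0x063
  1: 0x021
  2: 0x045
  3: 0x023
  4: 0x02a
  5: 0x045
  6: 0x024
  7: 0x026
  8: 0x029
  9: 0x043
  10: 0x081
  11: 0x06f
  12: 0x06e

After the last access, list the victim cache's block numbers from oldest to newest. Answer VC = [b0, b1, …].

0: 0x63 (blk 6, set 0) → MISS  vc=[]
1: 0x21 (blk 2, set 0) → MISS  vc=[6]
2: 0x45 (blk 4, set 0) → MISS  vc=[6, 2]
3: 0x23 (blk 2, set 0) → VC-HIT  vc=[6, 4]
4: 0x2a (blk 2, set 0) → L1-HIT  vc=[6, 4]
5: 0x45 (blk 4, set 0) → VC-HIT  vc=[6, 2]
6: 0x24 (blk 2, set 0) → VC-HIT  vc=[6, 4]
7: 0x26 (blk 2, set 0) → L1-HIT  vc=[6, 4]
8: 0x29 (blk 2, set 0) → L1-HIT  vc=[6, 4]
9: 0x43 (blk 4, set 0) → VC-HIT  vc=[6, 2]
10: 0x81 (blk 8, set 0) → MISS  vc=[6, 2, 4]
11: 0x6f (blk 6, set 0) → VC-HIT  vc=[8, 2, 4]
12: 0x6e (blk 6, set 0) → L1-HIT  vc=[8, 2, 4]

VC = [8, 2, 4]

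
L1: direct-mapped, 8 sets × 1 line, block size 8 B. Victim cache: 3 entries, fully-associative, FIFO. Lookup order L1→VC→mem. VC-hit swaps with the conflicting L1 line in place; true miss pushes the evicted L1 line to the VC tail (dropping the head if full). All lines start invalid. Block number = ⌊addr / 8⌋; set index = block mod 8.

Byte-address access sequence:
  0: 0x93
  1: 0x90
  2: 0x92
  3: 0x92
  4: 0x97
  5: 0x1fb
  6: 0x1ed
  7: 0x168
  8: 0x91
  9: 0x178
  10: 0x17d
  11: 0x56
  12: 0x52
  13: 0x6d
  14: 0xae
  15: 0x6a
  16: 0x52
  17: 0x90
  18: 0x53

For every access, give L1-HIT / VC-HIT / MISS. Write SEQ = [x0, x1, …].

0: 0x93 (blk 18, set 2) → MISS  vc=[]
1: 0x90 (blk 18, set 2) → L1-HIT  vc=[]
2: 0x92 (blk 18, set 2) → L1-HIT  vc=[]
3: 0x92 (blk 18, set 2) → L1-HIT  vc=[]
4: 0x97 (blk 18, set 2) → L1-HIT  vc=[]
5: 0x1fb (blk 63, set 7) → MISS  vc=[]
6: 0x1ed (blk 61, set 5) → MISS  vc=[]
7: 0x168 (blk 45, set 5) → MISS  vc=[61]
8: 0x91 (blk 18, set 2) → L1-HIT  vc=[61]
9: 0x178 (blk 47, set 7) → MISS  vc=[61, 63]
10: 0x17d (blk 47, set 7) → L1-HIT  vc=[61, 63]
11: 0x56 (blk 10, set 2) → MISS  vc=[61, 63, 18]
12: 0x52 (blk 10, set 2) → L1-HIT  vc=[61, 63, 18]
13: 0x6d (blk 13, set 5) → MISS  vc=[63, 18, 45]
14: 0xae (blk 21, set 5) → MISS  vc=[18, 45, 13]
15: 0x6a (blk 13, set 5) → VC-HIT  vc=[18, 45, 21]
16: 0x52 (blk 10, set 2) → L1-HIT  vc=[18, 45, 21]
17: 0x90 (blk 18, set 2) → VC-HIT  vc=[10, 45, 21]
18: 0x53 (blk 10, set 2) → VC-HIT  vc=[18, 45, 21]

SEQ = [MISS, L1-HIT, L1-HIT, L1-HIT, L1-HIT, MISS, MISS, MISS, L1-HIT, MISS, L1-HIT, MISS, L1-HIT, MISS, MISS, VC-HIT, L1-HIT, VC-HIT, VC-HIT]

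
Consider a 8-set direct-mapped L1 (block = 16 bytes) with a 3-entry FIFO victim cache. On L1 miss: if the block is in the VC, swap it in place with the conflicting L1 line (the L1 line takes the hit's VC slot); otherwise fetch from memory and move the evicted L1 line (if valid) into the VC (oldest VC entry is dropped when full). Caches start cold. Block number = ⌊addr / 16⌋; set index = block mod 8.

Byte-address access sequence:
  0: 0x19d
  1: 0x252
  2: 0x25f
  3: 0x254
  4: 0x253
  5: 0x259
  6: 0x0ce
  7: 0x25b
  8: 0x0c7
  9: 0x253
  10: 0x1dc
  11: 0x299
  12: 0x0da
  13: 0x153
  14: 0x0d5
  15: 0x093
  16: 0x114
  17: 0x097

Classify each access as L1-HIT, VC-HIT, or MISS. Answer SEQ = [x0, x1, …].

SEQ = [MISS, MISS, L1-HIT, L1-HIT, L1-HIT, L1-HIT, MISS, L1-HIT, L1-HIT, L1-HIT, MISS, MISS, MISS, MISS, VC-HIT, MISS, MISS, VC-HIT]

  [0] addr=0x19d blk=25 s=1: MISS | VC []
  [1] addr=0x252 blk=37 s=5: MISS | VC []
  [2] addr=0x25f blk=37 s=5: L1-HIT | VC []
  [3] addr=0x254 blk=37 s=5: L1-HIT | VC []
  [4] addr=0x253 blk=37 s=5: L1-HIT | VC []
  [5] addr=0x259 blk=37 s=5: L1-HIT | VC []
  [6] addr=0xce blk=12 s=4: MISS | VC []
  [7] addr=0x25b blk=37 s=5: L1-HIT | VC []
  [8] addr=0xc7 blk=12 s=4: L1-HIT | VC []
  [9] addr=0x253 blk=37 s=5: L1-HIT | VC []
  [10] addr=0x1dc blk=29 s=5: MISS | VC [37]
  [11] addr=0x299 blk=41 s=1: MISS | VC [37, 25]
  [12] addr=0xda blk=13 s=5: MISS | VC [37, 25, 29]
  [13] addr=0x153 blk=21 s=5: MISS | VC [25, 29, 13]
  [14] addr=0xd5 blk=13 s=5: VC-HIT | VC [25, 29, 21]
  [15] addr=0x93 blk=9 s=1: MISS | VC [29, 21, 41]
  [16] addr=0x114 blk=17 s=1: MISS | VC [21, 41, 9]
  [17] addr=0x97 blk=9 s=1: VC-HIT | VC [21, 41, 17]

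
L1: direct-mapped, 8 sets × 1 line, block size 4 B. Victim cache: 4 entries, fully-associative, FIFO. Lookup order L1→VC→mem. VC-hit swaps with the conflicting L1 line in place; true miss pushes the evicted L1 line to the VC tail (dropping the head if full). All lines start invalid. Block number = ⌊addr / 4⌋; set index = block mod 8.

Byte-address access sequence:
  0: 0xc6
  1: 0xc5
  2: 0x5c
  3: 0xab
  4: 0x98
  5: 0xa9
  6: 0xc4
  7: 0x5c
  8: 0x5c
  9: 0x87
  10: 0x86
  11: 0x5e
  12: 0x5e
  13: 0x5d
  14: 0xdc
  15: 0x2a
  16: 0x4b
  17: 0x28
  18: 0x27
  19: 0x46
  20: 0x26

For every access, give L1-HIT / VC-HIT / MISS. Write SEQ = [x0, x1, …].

0: 0xc6 (blk 49, set 1) → MISS  vc=[]
1: 0xc5 (blk 49, set 1) → L1-HIT  vc=[]
2: 0x5c (blk 23, set 7) → MISS  vc=[]
3: 0xab (blk 42, set 2) → MISS  vc=[]
4: 0x98 (blk 38, set 6) → MISS  vc=[]
5: 0xa9 (blk 42, set 2) → L1-HIT  vc=[]
6: 0xc4 (blk 49, set 1) → L1-HIT  vc=[]
7: 0x5c (blk 23, set 7) → L1-HIT  vc=[]
8: 0x5c (blk 23, set 7) → L1-HIT  vc=[]
9: 0x87 (blk 33, set 1) → MISS  vc=[49]
10: 0x86 (blk 33, set 1) → L1-HIT  vc=[49]
11: 0x5e (blk 23, set 7) → L1-HIT  vc=[49]
12: 0x5e (blk 23, set 7) → L1-HIT  vc=[49]
13: 0x5d (blk 23, set 7) → L1-HIT  vc=[49]
14: 0xdc (blk 55, set 7) → MISS  vc=[49, 23]
15: 0x2a (blk 10, set 2) → MISS  vc=[49, 23, 42]
16: 0x4b (blk 18, set 2) → MISS  vc=[49, 23, 42, 10]
17: 0x28 (blk 10, set 2) → VC-HIT  vc=[49, 23, 42, 18]
18: 0x27 (blk 9, set 1) → MISS  vc=[23, 42, 18, 33]
19: 0x46 (blk 17, set 1) → MISS  vc=[42, 18, 33, 9]
20: 0x26 (blk 9, set 1) → VC-HIT  vc=[42, 18, 33, 17]

SEQ = [MISS, L1-HIT, MISS, MISS, MISS, L1-HIT, L1-HIT, L1-HIT, L1-HIT, MISS, L1-HIT, L1-HIT, L1-HIT, L1-HIT, MISS, MISS, MISS, VC-HIT, MISS, MISS, VC-HIT]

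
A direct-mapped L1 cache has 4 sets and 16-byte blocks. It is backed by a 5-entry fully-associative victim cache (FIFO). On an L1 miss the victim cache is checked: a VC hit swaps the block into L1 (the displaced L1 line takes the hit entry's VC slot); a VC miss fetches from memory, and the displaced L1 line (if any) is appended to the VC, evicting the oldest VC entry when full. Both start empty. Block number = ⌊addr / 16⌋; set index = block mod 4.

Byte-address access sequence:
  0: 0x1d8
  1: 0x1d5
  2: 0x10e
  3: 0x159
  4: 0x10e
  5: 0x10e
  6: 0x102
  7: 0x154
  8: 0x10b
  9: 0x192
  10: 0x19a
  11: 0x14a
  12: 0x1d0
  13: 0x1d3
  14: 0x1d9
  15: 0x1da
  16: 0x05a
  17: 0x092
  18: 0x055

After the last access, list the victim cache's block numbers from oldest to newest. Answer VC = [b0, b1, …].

VC = [25, 21, 16, 29, 9]

  [0] addr=0x1d8 blk=29 s=1: MISS | VC []
  [1] addr=0x1d5 blk=29 s=1: L1-HIT | VC []
  [2] addr=0x10e blk=16 s=0: MISS | VC []
  [3] addr=0x159 blk=21 s=1: MISS | VC [29]
  [4] addr=0x10e blk=16 s=0: L1-HIT | VC [29]
  [5] addr=0x10e blk=16 s=0: L1-HIT | VC [29]
  [6] addr=0x102 blk=16 s=0: L1-HIT | VC [29]
  [7] addr=0x154 blk=21 s=1: L1-HIT | VC [29]
  [8] addr=0x10b blk=16 s=0: L1-HIT | VC [29]
  [9] addr=0x192 blk=25 s=1: MISS | VC [29, 21]
  [10] addr=0x19a blk=25 s=1: L1-HIT | VC [29, 21]
  [11] addr=0x14a blk=20 s=0: MISS | VC [29, 21, 16]
  [12] addr=0x1d0 blk=29 s=1: VC-HIT | VC [25, 21, 16]
  [13] addr=0x1d3 blk=29 s=1: L1-HIT | VC [25, 21, 16]
  [14] addr=0x1d9 blk=29 s=1: L1-HIT | VC [25, 21, 16]
  [15] addr=0x1da blk=29 s=1: L1-HIT | VC [25, 21, 16]
  [16] addr=0x5a blk=5 s=1: MISS | VC [25, 21, 16, 29]
  [17] addr=0x92 blk=9 s=1: MISS | VC [25, 21, 16, 29, 5]
  [18] addr=0x55 blk=5 s=1: VC-HIT | VC [25, 21, 16, 29, 9]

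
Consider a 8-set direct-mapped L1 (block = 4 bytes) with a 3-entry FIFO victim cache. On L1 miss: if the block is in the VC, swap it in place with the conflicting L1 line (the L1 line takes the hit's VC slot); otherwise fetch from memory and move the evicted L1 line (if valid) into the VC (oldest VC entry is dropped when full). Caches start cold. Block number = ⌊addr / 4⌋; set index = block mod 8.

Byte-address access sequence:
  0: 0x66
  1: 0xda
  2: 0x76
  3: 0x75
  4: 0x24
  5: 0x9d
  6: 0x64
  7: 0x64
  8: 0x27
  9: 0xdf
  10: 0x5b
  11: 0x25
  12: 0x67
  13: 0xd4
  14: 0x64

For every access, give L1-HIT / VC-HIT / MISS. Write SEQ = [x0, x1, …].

SEQ = [MISS, MISS, MISS, L1-HIT, MISS, MISS, VC-HIT, L1-HIT, VC-HIT, MISS, MISS, L1-HIT, VC-HIT, MISS, L1-HIT]

0: 0x66 (blk 25, set 1) → MISS  vc=[]
1: 0xda (blk 54, set 6) → MISS  vc=[]
2: 0x76 (blk 29, set 5) → MISS  vc=[]
3: 0x75 (blk 29, set 5) → L1-HIT  vc=[]
4: 0x24 (blk 9, set 1) → MISS  vc=[25]
5: 0x9d (blk 39, set 7) → MISS  vc=[25]
6: 0x64 (blk 25, set 1) → VC-HIT  vc=[9]
7: 0x64 (blk 25, set 1) → L1-HIT  vc=[9]
8: 0x27 (blk 9, set 1) → VC-HIT  vc=[25]
9: 0xdf (blk 55, set 7) → MISS  vc=[25, 39]
10: 0x5b (blk 22, set 6) → MISS  vc=[25, 39, 54]
11: 0x25 (blk 9, set 1) → L1-HIT  vc=[25, 39, 54]
12: 0x67 (blk 25, set 1) → VC-HIT  vc=[9, 39, 54]
13: 0xd4 (blk 53, set 5) → MISS  vc=[39, 54, 29]
14: 0x64 (blk 25, set 1) → L1-HIT  vc=[39, 54, 29]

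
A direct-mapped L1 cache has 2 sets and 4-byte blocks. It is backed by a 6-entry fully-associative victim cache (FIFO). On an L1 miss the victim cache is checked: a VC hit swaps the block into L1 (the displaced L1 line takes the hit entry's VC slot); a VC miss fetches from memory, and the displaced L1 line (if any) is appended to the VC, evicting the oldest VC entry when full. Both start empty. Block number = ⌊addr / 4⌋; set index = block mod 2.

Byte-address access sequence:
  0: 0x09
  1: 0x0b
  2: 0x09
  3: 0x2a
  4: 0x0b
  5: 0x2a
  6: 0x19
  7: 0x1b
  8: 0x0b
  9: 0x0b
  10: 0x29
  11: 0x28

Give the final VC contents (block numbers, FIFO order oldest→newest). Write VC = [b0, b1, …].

VC = [6, 2]

  [0] addr=0x9 blk=2 s=0: MISS | VC []
  [1] addr=0xb blk=2 s=0: L1-HIT | VC []
  [2] addr=0x9 blk=2 s=0: L1-HIT | VC []
  [3] addr=0x2a blk=10 s=0: MISS | VC [2]
  [4] addr=0xb blk=2 s=0: VC-HIT | VC [10]
  [5] addr=0x2a blk=10 s=0: VC-HIT | VC [2]
  [6] addr=0x19 blk=6 s=0: MISS | VC [2, 10]
  [7] addr=0x1b blk=6 s=0: L1-HIT | VC [2, 10]
  [8] addr=0xb blk=2 s=0: VC-HIT | VC [6, 10]
  [9] addr=0xb blk=2 s=0: L1-HIT | VC [6, 10]
  [10] addr=0x29 blk=10 s=0: VC-HIT | VC [6, 2]
  [11] addr=0x28 blk=10 s=0: L1-HIT | VC [6, 2]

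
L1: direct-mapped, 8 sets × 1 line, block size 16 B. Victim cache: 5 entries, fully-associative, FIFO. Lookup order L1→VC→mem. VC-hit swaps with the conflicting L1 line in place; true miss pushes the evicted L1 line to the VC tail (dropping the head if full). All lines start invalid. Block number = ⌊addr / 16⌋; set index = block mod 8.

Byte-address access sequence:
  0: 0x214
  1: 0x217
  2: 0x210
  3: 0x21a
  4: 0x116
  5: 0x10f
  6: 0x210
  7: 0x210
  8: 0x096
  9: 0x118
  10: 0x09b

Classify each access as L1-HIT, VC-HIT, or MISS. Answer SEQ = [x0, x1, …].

0: 0x214 (blk 33, set 1) → MISS  vc=[]
1: 0x217 (blk 33, set 1) → L1-HIT  vc=[]
2: 0x210 (blk 33, set 1) → L1-HIT  vc=[]
3: 0x21a (blk 33, set 1) → L1-HIT  vc=[]
4: 0x116 (blk 17, set 1) → MISS  vc=[33]
5: 0x10f (blk 16, set 0) → MISS  vc=[33]
6: 0x210 (blk 33, set 1) → VC-HIT  vc=[17]
7: 0x210 (blk 33, set 1) → L1-HIT  vc=[17]
8: 0x96 (blk 9, set 1) → MISS  vc=[17, 33]
9: 0x118 (blk 17, set 1) → VC-HIT  vc=[9, 33]
10: 0x9b (blk 9, set 1) → VC-HIT  vc=[17, 33]

SEQ = [MISS, L1-HIT, L1-HIT, L1-HIT, MISS, MISS, VC-HIT, L1-HIT, MISS, VC-HIT, VC-HIT]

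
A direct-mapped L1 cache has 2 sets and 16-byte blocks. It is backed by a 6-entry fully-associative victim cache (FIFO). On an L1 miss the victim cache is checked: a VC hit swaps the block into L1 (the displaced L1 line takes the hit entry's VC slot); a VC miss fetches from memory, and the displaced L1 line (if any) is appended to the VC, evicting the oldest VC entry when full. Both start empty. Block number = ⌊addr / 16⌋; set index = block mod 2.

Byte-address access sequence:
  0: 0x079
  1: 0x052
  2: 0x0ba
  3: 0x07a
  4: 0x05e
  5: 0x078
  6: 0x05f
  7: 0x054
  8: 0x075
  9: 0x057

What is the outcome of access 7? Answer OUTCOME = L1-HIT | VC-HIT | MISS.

0: 0x79 (blk 7, set 1) → MISS  vc=[]
1: 0x52 (blk 5, set 1) → MISS  vc=[7]
2: 0xba (blk 11, set 1) → MISS  vc=[7, 5]
3: 0x7a (blk 7, set 1) → VC-HIT  vc=[11, 5]
4: 0x5e (blk 5, set 1) → VC-HIT  vc=[11, 7]
5: 0x78 (blk 7, set 1) → VC-HIT  vc=[11, 5]
6: 0x5f (blk 5, set 1) → VC-HIT  vc=[11, 7]
7: 0x54 (blk 5, set 1) → L1-HIT  vc=[11, 7]
8: 0x75 (blk 7, set 1) → VC-HIT  vc=[11, 5]
9: 0x57 (blk 5, set 1) → VC-HIT  vc=[11, 7]

OUTCOME = L1-HIT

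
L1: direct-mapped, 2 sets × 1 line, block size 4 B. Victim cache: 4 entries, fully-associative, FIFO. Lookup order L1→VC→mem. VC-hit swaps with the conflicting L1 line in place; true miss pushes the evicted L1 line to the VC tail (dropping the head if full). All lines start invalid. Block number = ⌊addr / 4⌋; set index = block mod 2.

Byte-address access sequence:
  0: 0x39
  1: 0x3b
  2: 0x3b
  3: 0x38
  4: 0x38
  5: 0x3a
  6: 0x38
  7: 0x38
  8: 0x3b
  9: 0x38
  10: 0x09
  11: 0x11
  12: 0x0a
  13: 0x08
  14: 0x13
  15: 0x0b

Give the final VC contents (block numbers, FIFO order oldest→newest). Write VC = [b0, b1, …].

#0 0x39→b14/s0 MISS; vc=[]
#1 0x3b→b14/s0 L1-HIT; vc=[]
#2 0x3b→b14/s0 L1-HIT; vc=[]
#3 0x38→b14/s0 L1-HIT; vc=[]
#4 0x38→b14/s0 L1-HIT; vc=[]
#5 0x3a→b14/s0 L1-HIT; vc=[]
#6 0x38→b14/s0 L1-HIT; vc=[]
#7 0x38→b14/s0 L1-HIT; vc=[]
#8 0x3b→b14/s0 L1-HIT; vc=[]
#9 0x38→b14/s0 L1-HIT; vc=[]
#10 0x9→b2/s0 MISS; vc=[14]
#11 0x11→b4/s0 MISS; vc=[14,2]
#12 0xa→b2/s0 VC-HIT; vc=[14,4]
#13 0x8→b2/s0 L1-HIT; vc=[14,4]
#14 0x13→b4/s0 VC-HIT; vc=[14,2]
#15 0xb→b2/s0 VC-HIT; vc=[14,4]

VC = [14, 4]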